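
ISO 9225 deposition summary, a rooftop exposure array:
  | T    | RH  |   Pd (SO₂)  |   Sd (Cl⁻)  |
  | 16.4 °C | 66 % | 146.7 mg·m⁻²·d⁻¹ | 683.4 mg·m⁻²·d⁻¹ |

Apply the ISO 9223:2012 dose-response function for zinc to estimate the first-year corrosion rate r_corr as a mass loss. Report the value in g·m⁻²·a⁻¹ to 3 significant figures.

zinc: T>10 °C ⇒ hinge -0.071·(16.4−10) = -0.4544
  SO₂ term: 0.0129·146.7^0.44·exp(0.046·66-0.4544) = 1.531
  Cl⁻ term: 0.0175·683.4^0.57·exp(0.008·66+0.085·16.4) = 4.938
  sum: 1.531 + 4.938 → r_corr = 6.469 μm/a
Convert to mass loss: 6.469 μm/a × 7.14 g/cm³ = 46.19 g·m⁻²·a⁻¹

r_corr = 46.2 g·m⁻²·a⁻¹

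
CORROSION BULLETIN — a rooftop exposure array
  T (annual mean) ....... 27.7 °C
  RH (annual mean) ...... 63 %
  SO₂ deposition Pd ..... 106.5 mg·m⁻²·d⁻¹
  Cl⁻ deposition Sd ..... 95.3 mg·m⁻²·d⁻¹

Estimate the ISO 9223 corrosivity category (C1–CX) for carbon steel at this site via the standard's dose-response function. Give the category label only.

C4

carbon steel: temperature factor f = -0.054·(17.7) = -0.9558
  Pd branch = 1.77·Pd^0.52·e^(0.02·RH+f) = 27.18 μm/a
  Cl⁻ term: 0.102·95.3^0.62·exp(0.033·63+0.04·27.7) = 41.66
  r_corr = 27.18 + 41.66 = 68.85 μm/a
Category bounds: 50…80 μm/a bracket r_corr ⇒ C4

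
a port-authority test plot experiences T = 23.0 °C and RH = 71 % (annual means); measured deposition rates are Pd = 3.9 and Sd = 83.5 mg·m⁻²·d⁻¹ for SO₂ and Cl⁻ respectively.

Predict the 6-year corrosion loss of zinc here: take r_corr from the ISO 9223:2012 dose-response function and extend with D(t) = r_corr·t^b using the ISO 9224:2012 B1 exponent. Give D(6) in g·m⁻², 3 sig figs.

D(6) = 90.8 g·m⁻²

zinc: T>10 °C ⇒ hinge -0.071·(23.0−10) = -0.9230
  SO₂ term: 0.0129·3.9^0.44·exp(0.046·71-0.9230) = 0.2445
  Cl⁻ term: 0.0175·83.5^0.57·exp(0.008·71+0.085·23.0) = 2.717
  r_corr = 0.2445 + 2.717 = 2.962 μm/a
Long-term exponent b (ISO 9224 Table 2, B1) = 0.813
  D(6) = 2.962 × 6^0.813 = 2.962 × 4.292 = 12.71 μm
  Mass loss = 12.71 μm × 7.14 g/cm³ = 90.76 g·m⁻²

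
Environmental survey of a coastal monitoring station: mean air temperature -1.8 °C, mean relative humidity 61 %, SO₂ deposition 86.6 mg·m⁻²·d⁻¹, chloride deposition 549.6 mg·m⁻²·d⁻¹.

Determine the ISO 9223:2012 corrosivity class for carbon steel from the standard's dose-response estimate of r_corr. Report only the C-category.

C3

carbon steel: temperature factor f = +0.150·(-11.8) = -1.7700
  SO₂ term: 1.77·86.6^0.52·exp(0.02·61-1.7700) = 10.39
  Cl⁻ term: 0.102·549.6^0.62·exp(0.033·61+0.04·-1.8) = 35.51
  sum: 10.39 + 35.51 → r_corr = 45.9 μm/a
45.9 μm/a falls in (25, 50] for carbon steel → category C3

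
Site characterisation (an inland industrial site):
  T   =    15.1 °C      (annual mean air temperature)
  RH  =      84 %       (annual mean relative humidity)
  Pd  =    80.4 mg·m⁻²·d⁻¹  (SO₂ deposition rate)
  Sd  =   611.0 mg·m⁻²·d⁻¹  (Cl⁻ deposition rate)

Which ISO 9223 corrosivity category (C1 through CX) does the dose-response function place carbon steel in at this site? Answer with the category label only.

carbon steel: temperature factor f = -0.054·(5.1) = -0.2754
  sulphur-dioxide contribution → 70.59 μm/a
  chloride contribution → 159.3 μm/a
  total first-year rate 229.9 μm/a
ISO 9223 Table 2 (carbon steel): 200 < 230 ≤ 700 μm/a ⇒ CX

CX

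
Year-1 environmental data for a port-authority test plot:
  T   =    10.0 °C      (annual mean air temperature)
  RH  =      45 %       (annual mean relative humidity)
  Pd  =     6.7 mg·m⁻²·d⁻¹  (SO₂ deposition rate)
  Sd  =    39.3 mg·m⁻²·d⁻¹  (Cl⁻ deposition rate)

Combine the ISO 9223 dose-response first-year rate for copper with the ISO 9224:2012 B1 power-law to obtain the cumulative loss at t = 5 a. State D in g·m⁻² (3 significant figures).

copper: T≤10 °C ⇒ hinge +0.126·(10.0−10) = +0.0000
  Pd branch = 0.0053·Pd^0.26·e^(0.059·RH+f) = 0.1236 μm/a
  Sd branch = 0.01025·Sd^0.27·e^(0.036·RH+0.049·T) = 0.2278 μm/a
  r_corr = 0.1236 + 0.2278 = 0.3514 μm/a
ISO 9224: D(t) = r_corr · t^b with b = 0.667 (copper, B1)
  D(5) = 0.3514 × 5^0.667 = 0.3514 × 2.926 = 1.028 μm
  Mass loss = 1.028 μm × 8.96 g/cm³ = 9.212 g·m⁻²

D(5) = 9.21 g·m⁻²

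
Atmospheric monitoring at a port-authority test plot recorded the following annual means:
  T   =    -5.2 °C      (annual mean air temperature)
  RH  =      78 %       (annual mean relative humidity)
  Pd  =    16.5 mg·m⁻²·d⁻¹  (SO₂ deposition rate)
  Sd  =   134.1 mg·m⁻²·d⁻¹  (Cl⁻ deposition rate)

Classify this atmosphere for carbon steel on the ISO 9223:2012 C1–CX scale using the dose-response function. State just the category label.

C3

carbon steel: temperature factor f = +0.150·(-15.2) = -2.2800
  SO₂ term: 1.77·16.5^0.52·exp(0.02·78-2.2800) = 3.701
  Cl⁻ term: 0.102·134.1^0.62·exp(0.033·78+0.04·-5.2) = 22.65
  sum: 3.701 + 22.65 → r_corr = 26.36 μm/a
ISO 9223 Table 2 (carbon steel): 25 < 26.4 ≤ 50 μm/a ⇒ C3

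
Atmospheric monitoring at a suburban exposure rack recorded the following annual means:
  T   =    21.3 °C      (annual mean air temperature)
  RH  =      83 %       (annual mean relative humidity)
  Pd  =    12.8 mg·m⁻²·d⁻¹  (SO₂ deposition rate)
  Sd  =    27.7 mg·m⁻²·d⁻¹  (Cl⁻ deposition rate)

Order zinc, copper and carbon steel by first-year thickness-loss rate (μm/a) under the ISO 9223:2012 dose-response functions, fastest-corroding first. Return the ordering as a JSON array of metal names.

["carbon steel", "zinc", "copper"]

zinc: f(T) = -0.071·(T−10) [T>10 °C] = -0.8023
  Pd branch = 0.0129·Pd^0.44·e^(0.046·RH+f) = 0.8081 μm/a
  Sd branch = 0.0175·Sd^0.57·e^(0.008·RH+0.085·T) = 1.38 μm/a
  r_corr = 0.8081 + 1.38 = 2.188 μm/a
copper: temperature factor f = -0.080·(11.3) = -0.9040
  SO₂ term: 0.0053·12.8^0.26·exp(0.059·83-0.9040) = 0.5576
  Sd branch = 0.01025·Sd^0.27·e^(0.036·RH+0.049·T) = 1.416 μm/a
  r_corr = 0.5576 + 1.416 = 1.974 μm/a
carbon steel: T>10 °C ⇒ hinge -0.054·(21.3−10) = -0.6102
  SO₂ term: 1.77·12.8^0.52·exp(0.02·83-0.6102) = 19.04
  Cl⁻ term: 0.102·27.7^0.62·exp(0.033·83+0.04·21.3) = 29.01
  r_corr = 19.04 + 29.01 = 48.05 μm/a
Ordering by μm/a: carbon steel (48) > zinc (2.19) > copper (1.97)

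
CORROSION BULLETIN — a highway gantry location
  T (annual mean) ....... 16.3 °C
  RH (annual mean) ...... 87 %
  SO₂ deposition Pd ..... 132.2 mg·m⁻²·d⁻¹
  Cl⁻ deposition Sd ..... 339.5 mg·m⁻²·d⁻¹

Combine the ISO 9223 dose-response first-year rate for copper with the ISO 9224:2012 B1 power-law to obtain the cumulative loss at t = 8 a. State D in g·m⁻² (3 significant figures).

copper: T>10 °C ⇒ hinge -0.080·(16.3−10) = -0.5040
  SO₂ term: 0.0053·132.2^0.26·exp(0.059·87-0.5040) = 1.933
  Cl⁻ term: 0.01025·339.5^0.27·exp(0.036·87+0.049·16.3) = 2.518
  sum: 1.933 + 2.518 → r_corr = 4.451 μm/a
ISO 9224: D(t) = r_corr · t^b with b = 0.667 (copper, B1)
  D(8) = 4.451 × 8^0.667 = 4.451 × 4.003 = 17.82 μm
  Mass loss = 17.82 μm × 8.96 g/cm³ = 159.6 g·m⁻²

D(8) = 160 g·m⁻²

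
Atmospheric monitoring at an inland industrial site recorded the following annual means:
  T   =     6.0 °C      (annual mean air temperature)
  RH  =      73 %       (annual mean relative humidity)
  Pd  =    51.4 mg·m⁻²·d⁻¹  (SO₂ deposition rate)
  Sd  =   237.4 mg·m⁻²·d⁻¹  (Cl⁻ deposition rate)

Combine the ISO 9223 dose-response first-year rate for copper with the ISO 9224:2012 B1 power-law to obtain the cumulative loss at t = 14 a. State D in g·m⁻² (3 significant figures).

D(14) = 77.9 g·m⁻²

copper: T≤10 °C ⇒ hinge +0.126·(6.0−10) = -0.5040
  SO₂ term: 0.0053·51.4^0.26·exp(0.059·73-0.5040) = 0.6618
  Sd branch = 0.01025·Sd^0.27·e^(0.036·RH+0.049·T) = 0.8339 μm/a
  sum: 0.6618 + 0.8339 → r_corr = 1.496 μm/a
ISO 9224: D(t) = r_corr · t^b with b = 0.667 (copper, B1)
  D(14) = 1.496 × 14^0.667 = 1.496 × 5.814 = 8.696 μm
  Mass loss = 8.696 μm × 8.96 g/cm³ = 77.92 g·m⁻²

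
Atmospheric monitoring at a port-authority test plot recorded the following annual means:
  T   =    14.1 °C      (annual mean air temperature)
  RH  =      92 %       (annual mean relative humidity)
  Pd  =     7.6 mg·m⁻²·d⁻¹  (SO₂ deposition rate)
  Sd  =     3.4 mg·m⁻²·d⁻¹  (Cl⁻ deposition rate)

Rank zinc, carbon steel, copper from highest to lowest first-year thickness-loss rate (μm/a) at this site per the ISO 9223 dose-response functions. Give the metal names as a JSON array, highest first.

zinc: f(T) = -0.071·(T−10) [T>10 °C] = -0.2911
  SO₂ term: 0.0129·7.6^0.44·exp(0.046·92-0.2911) = 1.621
  Cl⁻ term: 0.0175·3.4^0.57·exp(0.008·92+0.085·14.1) = 0.2433
  r_corr = 1.621 + 0.2433 = 1.864 μm/a
carbon steel: f(T) = -0.054·(T−10) [T>10 °C] = -0.2214
  Pd branch = 1.77·Pd^0.52·e^(0.02·RH+f) = 25.64 μm/a
  Cl⁻ term: 0.102·3.4^0.62·exp(0.033·92+0.04·14.1) = 7.972
  r_corr = 25.64 + 7.972 = 33.61 μm/a
copper: f(T) = -0.080·(T−10) [T>10 °C] = -0.3280
  SO₂ term: 0.0053·7.6^0.26·exp(0.059·92-0.3280) = 1.473
  Cl⁻ term: 0.01025·3.4^0.27·exp(0.036·92+0.049·14.1) = 0.781
  r_corr = 1.473 + 0.781 = 2.254 μm/a
Ordering by μm/a: carbon steel (33.6) > copper (2.25) > zinc (1.86)

["carbon steel", "copper", "zinc"]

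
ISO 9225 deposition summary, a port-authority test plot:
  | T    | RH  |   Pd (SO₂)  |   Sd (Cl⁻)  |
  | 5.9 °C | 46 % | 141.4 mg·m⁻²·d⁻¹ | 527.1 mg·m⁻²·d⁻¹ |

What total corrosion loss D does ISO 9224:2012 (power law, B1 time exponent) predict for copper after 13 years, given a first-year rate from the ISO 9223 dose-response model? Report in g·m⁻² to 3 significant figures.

copper: temperature factor f = +0.126·(-4.1) = -0.5166
  Pd branch = 0.0053·Pd^0.26·e^(0.059·RH+f) = 0.1729 μm/a
  Sd branch = 0.01025·Sd^0.27·e^(0.036·RH+0.049·T) = 0.3894 μm/a
  sum: 0.1729 + 0.3894 → r_corr = 0.5623 μm/a
Long-term exponent b (ISO 9224 Table 2, B1) = 0.667
  D(13) = 0.5623 × 13^0.667 = 0.5623 × 5.534 = 3.111 μm
  Mass loss = 3.111 μm × 8.96 g/cm³ = 27.88 g·m⁻²

D(13) = 27.9 g·m⁻²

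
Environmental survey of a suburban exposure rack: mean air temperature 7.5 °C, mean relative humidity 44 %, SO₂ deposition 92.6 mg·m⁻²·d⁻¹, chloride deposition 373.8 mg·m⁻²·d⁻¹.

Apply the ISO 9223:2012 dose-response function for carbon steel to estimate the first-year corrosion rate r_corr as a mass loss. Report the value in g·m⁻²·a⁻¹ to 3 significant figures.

r_corr = 424 g·m⁻²·a⁻¹

carbon steel: T≤10 °C ⇒ hinge +0.150·(7.5−10) = -0.3750
  sulphur-dioxide contribution → 30.9 μm/a
  chloride contribution → 23.15 μm/a
  ⇒ r_corr(carbon steel) = 54.05 μm/a
Convert to mass loss: 54.05 μm/a × 7.85 g/cm³ = 424.3 g·m⁻²·a⁻¹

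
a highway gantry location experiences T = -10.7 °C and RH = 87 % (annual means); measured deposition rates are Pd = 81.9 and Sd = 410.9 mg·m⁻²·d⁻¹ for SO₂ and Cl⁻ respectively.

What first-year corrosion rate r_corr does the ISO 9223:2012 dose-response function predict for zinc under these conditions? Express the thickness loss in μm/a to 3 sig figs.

r_corr = 2.67 μm/a

zinc: temperature factor f = +0.038·(-20.7) = -0.7866
  Pd branch = 0.0129·Pd^0.44·e^(0.046·RH+f) = 2.233 μm/a
  Cl⁻ term: 0.0175·410.9^0.57·exp(0.008·87+0.085·-10.7) = 0.4367
  r_corr = 2.233 + 0.4367 = 2.67 μm/a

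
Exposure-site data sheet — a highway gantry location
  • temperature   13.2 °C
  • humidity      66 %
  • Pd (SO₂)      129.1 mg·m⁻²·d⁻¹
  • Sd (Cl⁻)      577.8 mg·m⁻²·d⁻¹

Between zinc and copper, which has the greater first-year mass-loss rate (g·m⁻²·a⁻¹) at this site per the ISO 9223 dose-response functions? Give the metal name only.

zinc: f(T) = -0.071·(T−10) [T>10 °C] = -0.2272
  sulphur-dioxide contribution → 1.817 μm/a
  chloride contribution → 3.419 μm/a
  total first-year rate 5.235 μm/a
  mass loss = 5.235 μm/a × 7.14 g/cm³ = 37.38 g·m⁻²·a⁻¹
copper: f(T) = -0.080·(T−10) [T>10 °C] = -0.2560
  sulphur-dioxide contribution → 0.713 μm/a
  chloride contribution → 1.173 μm/a
  ⇒ r_corr(copper) = 1.886 μm/a
  mass loss = 1.886 μm/a × 8.96 g/cm³ = 16.9 g·m⁻²·a⁻¹
Ordering by g·m⁻²·a⁻¹: zinc (37.4) > copper (16.9)

zinc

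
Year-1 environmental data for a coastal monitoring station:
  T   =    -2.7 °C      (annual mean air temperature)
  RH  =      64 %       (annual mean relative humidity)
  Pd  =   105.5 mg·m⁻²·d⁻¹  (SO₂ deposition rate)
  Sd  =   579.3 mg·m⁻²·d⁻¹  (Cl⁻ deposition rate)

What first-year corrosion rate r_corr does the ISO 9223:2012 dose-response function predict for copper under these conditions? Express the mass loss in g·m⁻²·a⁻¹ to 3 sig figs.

r_corr = 5.89 g·m⁻²·a⁻¹

copper: temperature factor f = +0.126·(-12.7) = -1.6002
  sulphur-dioxide contribution → 0.1568 μm/a
  chloride contribution → 0.501 μm/a
  ⇒ r_corr(copper) = 0.6578 μm/a
Convert to mass loss: 0.6578 μm/a × 8.96 g/cm³ = 5.894 g·m⁻²·a⁻¹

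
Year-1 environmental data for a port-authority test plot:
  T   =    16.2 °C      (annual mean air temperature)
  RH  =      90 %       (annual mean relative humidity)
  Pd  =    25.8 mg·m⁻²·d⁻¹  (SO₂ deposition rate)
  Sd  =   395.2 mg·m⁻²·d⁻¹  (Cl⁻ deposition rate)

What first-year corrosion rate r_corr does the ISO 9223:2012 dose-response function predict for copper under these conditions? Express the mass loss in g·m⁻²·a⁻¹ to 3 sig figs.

copper: f(T) = -0.080·(T−10) [T>10 °C] = -0.4960
  sulphur-dioxide contribution → 1.521 μm/a
  chloride contribution → 2.909 μm/a
  total first-year rate 4.429 μm/a
Convert to mass loss: 4.429 μm/a × 8.96 g/cm³ = 39.69 g·m⁻²·a⁻¹

r_corr = 39.7 g·m⁻²·a⁻¹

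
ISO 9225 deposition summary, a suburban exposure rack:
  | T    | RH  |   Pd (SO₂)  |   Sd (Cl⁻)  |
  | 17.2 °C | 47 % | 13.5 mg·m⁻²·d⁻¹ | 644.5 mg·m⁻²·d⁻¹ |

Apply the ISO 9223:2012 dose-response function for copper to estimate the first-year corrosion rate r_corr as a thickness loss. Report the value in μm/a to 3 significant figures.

r_corr = 0.835 μm/a

copper: T>10 °C ⇒ hinge -0.080·(17.2−10) = -0.5760
  Pd branch = 0.0053·Pd^0.26·e^(0.059·RH+f) = 0.09382 μm/a
  Sd branch = 0.01025·Sd^0.27·e^(0.036·RH+0.049·T) = 0.7414 μm/a
  r_corr = 0.09382 + 0.7414 = 0.8352 μm/a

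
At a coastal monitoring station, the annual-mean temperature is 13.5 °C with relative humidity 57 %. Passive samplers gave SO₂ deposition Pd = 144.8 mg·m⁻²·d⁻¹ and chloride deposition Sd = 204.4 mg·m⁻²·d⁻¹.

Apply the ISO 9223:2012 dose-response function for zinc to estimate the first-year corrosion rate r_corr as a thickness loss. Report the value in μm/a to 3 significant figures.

zinc: temperature factor f = -0.071·(3.5) = -0.2485
  sulphur-dioxide contribution → 1.236 μm/a
  chloride contribution → 1.805 μm/a
  total first-year rate 3.041 μm/a

r_corr = 3.04 μm/a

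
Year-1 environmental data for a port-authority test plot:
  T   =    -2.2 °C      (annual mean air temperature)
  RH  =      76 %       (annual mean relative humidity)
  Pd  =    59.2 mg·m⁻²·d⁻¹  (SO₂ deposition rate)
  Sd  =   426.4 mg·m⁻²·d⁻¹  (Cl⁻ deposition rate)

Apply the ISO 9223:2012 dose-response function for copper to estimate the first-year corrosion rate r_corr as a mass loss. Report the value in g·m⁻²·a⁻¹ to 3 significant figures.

copper: temperature factor f = +0.126·(-12.2) = -1.5372
  Pd branch = 0.0053·Pd^0.26·e^(0.059·RH+f) = 0.2916 μm/a
  Sd branch = 0.01025·Sd^0.27·e^(0.036·RH+0.049·T) = 0.7281 μm/a
  r_corr = 0.2916 + 0.7281 = 1.02 μm/a
Convert to mass loss: 1.02 μm/a × 8.96 g/cm³ = 9.137 g·m⁻²·a⁻¹

r_corr = 9.14 g·m⁻²·a⁻¹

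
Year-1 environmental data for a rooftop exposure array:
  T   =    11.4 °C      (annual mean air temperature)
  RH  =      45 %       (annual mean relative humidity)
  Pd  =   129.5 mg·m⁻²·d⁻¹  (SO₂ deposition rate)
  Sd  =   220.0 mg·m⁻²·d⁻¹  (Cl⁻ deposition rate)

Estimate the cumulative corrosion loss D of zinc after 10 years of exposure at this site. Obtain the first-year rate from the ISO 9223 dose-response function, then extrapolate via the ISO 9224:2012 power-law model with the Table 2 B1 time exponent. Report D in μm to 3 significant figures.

zinc: f(T) = -0.071·(T−10) [T>10 °C] = -0.0994
  SO₂ term: 0.0129·129.5^0.44·exp(0.046·45-0.0994) = 0.7867
  Sd branch = 0.0175·Sd^0.57·e^(0.008·RH+0.085·T) = 1.43 μm/a
  sum: 0.7867 + 1.43 → r_corr = 2.217 μm/a
Power-law: D(10) = r_corr · 10^0.813
  D(10) = 2.217 × 10^0.813 = 2.217 × 6.501 = 14.41 μm

D(10) = 14.4 μm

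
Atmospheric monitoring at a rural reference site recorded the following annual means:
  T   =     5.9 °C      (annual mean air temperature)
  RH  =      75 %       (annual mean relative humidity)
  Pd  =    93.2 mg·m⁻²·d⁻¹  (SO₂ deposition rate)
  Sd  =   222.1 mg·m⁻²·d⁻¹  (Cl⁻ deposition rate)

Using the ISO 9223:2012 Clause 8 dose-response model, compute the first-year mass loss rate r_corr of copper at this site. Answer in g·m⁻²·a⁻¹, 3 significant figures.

r_corr = 15.5 g·m⁻²·a⁻¹

copper: f(T) = +0.126·(T−10) [T≤10 °C] = -0.5166
  Pd branch = 0.0053·Pd^0.26·e^(0.059·RH+f) = 0.8585 μm/a
  Sd branch = 0.01025·Sd^0.27·e^(0.036·RH+0.049·T) = 0.8759 μm/a
  sum: 0.8585 + 0.8759 → r_corr = 1.734 μm/a
Convert to mass loss: 1.734 μm/a × 8.96 g/cm³ = 15.54 g·m⁻²·a⁻¹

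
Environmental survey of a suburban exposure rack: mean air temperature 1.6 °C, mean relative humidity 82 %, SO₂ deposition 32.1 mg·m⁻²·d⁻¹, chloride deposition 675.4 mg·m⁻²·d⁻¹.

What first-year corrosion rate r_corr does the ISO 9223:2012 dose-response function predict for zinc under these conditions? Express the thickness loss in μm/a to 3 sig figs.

zinc: T≤10 °C ⇒ hinge +0.038·(1.6−10) = -0.3192
  sulphur-dioxide contribution → 1.875 μm/a
  chloride contribution → 1.584 μm/a
  ⇒ r_corr(zinc) = 3.459 μm/a

r_corr = 3.46 μm/a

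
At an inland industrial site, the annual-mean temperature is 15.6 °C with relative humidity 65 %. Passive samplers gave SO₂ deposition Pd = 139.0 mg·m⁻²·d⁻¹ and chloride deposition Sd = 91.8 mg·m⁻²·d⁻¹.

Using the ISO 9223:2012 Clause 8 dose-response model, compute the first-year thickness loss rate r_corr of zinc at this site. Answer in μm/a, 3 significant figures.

zinc: temperature factor f = -0.071·(5.6) = -0.3976
  Pd branch = 0.0129·Pd^0.44·e^(0.046·RH+f) = 1.511 μm/a
  Cl⁻ term: 0.0175·91.8^0.57·exp(0.008·65+0.085·15.6) = 1.457
  sum: 1.511 + 1.457 → r_corr = 2.969 μm/a

r_corr = 2.97 μm/a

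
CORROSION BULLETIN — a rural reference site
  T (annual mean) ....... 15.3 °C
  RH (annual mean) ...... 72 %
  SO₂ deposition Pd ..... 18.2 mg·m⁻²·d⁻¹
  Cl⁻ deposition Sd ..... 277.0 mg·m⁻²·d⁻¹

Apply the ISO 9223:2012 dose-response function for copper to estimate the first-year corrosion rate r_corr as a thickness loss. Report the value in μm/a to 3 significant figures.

r_corr = 1.84 μm/a

copper: f(T) = -0.080·(T−10) [T>10 °C] = -0.4240
  SO₂ term: 0.0053·18.2^0.26·exp(0.059·72-0.4240) = 0.516
  Cl⁻ term: 0.01025·277.0^0.27·exp(0.036·72+0.049·15.3) = 1.323
  sum: 0.516 + 1.323 → r_corr = 1.839 μm/a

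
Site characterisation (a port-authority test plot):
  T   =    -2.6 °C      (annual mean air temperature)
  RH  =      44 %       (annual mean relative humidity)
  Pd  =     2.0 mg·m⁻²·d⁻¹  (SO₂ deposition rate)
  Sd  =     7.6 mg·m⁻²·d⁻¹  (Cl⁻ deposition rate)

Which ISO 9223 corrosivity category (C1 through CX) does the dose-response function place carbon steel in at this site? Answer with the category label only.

carbon steel: T≤10 °C ⇒ hinge +0.150·(-2.6−10) = -1.8900
  Pd branch = 1.77·Pd^0.52·e^(0.02·RH+f) = 0.9244 μm/a
  Sd branch = 0.102·Sd^0.62·e^(0.033·RH+0.04·T) = 1.381 μm/a
  sum: 0.9244 + 1.381 → r_corr = 2.305 μm/a
ISO 9223 Table 2 (carbon steel): 1.3 < 2.31 ≤ 25 μm/a ⇒ C2

C2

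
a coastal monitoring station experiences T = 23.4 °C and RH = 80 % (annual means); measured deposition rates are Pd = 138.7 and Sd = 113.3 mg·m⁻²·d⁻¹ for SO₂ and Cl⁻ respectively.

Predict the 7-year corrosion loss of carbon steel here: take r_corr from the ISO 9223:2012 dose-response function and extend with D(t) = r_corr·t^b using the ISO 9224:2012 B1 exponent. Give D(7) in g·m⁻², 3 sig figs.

carbon steel: T>10 °C ⇒ hinge -0.054·(23.4−10) = -0.7236
  sulphur-dioxide contribution → 55.27 μm/a
  chloride contribution → 68.43 μm/a
  ⇒ r_corr(carbon steel) = 123.7 μm/a
Power-law: D(7) = r_corr · 7^0.523
  D(7) = 123.7 × 7^0.523 = 123.7 × 2.767 = 342.3 μm
  Mass loss = 342.3 μm × 7.85 g/cm³ = 2687 g·m⁻²

D(7) = 2.69e+03 g·m⁻²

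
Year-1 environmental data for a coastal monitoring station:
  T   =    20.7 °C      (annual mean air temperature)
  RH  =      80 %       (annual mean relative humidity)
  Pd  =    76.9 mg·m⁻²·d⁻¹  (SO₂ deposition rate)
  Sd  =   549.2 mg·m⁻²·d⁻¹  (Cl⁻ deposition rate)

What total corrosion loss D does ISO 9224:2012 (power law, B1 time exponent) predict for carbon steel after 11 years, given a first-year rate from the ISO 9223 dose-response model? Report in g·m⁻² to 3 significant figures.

carbon steel: temperature factor f = -0.054·(10.7) = -0.5778
  sulphur-dioxide contribution → 47.05 μm/a
  chloride contribution → 163.4 μm/a
  total first-year rate 210.5 μm/a
Long-term exponent b (ISO 9224 Table 2, B1) = 0.523
  D(11) = 210.5 × 11^0.523 = 210.5 × 3.505 = 737.7 μm
  Mass loss = 737.7 μm × 7.85 g/cm³ = 5791 g·m⁻²

D(11) = 5.79e+03 g·m⁻²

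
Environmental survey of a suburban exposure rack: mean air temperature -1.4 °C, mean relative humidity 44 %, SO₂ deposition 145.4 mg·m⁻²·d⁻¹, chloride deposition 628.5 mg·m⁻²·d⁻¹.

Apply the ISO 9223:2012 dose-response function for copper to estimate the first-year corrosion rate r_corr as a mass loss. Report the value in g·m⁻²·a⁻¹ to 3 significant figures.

r_corr = 2.93 g·m⁻²·a⁻¹

copper: f(T) = +0.126·(T−10) [T≤10 °C] = -1.4364
  SO₂ term: 0.0053·145.4^0.26·exp(0.059·44-1.4364) = 0.06168
  Cl⁻ term: 0.01025·628.5^0.27·exp(0.036·44+0.049·-1.4) = 0.2657
  sum: 0.06168 + 0.2657 → r_corr = 0.3274 μm/a
Convert to mass loss: 0.3274 μm/a × 8.96 g/cm³ = 2.933 g·m⁻²·a⁻¹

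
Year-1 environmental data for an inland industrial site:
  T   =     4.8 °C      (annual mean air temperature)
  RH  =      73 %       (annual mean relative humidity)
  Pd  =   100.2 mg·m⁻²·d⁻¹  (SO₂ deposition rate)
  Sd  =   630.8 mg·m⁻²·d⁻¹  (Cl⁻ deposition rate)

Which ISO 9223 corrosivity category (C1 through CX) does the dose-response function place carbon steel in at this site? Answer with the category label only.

carbon steel: temperature factor f = +0.150·(-5.2) = -0.7800
  SO₂ term: 1.77·100.2^0.52·exp(0.02·73-0.7800) = 38.35
  Cl⁻ term: 0.102·630.8^0.62·exp(0.033·73+0.04·4.8) = 74.84
  r_corr = 38.35 + 74.84 = 113.2 μm/a
Category bounds: 80…200 μm/a bracket r_corr ⇒ C5

C5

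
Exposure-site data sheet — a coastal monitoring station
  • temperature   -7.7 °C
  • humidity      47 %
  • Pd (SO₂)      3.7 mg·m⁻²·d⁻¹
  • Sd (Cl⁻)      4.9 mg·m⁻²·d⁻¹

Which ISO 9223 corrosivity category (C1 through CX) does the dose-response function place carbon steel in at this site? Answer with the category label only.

carbon steel: f(T) = +0.150·(T−10) [T≤10 °C] = -2.6550
  Pd branch = 1.77·Pd^0.52·e^(0.02·RH+f) = 0.629 μm/a
  Cl⁻ term: 0.102·4.9^0.62·exp(0.033·47+0.04·-7.7) = 0.947
  r_corr = 0.629 + 0.947 = 1.576 μm/a
ISO 9223 Table 2 (carbon steel): 1.3 < 1.58 ≤ 25 μm/a ⇒ C2

C2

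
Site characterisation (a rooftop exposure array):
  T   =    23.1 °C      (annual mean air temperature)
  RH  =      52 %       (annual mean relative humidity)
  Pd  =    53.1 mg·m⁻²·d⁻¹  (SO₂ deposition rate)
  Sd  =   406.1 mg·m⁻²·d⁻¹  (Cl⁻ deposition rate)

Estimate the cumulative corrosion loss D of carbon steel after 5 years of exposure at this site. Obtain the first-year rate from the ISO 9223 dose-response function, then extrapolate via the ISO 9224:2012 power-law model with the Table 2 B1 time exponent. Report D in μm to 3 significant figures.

carbon steel: T>10 °C ⇒ hinge -0.054·(23.1−10) = -0.7074
  SO₂ term: 1.77·53.1^0.52·exp(0.02·52-0.7074) = 19.47
  Sd branch = 0.102·Sd^0.62·e^(0.033·RH+0.04·T) = 59.22 μm/a
  sum: 19.47 + 59.22 → r_corr = 78.7 μm/a
ISO 9224: D(t) = r_corr · t^b with b = 0.523 (carbon steel, B1)
  D(5) = 78.7 × 5^0.523 = 78.7 × 2.32 = 182.6 μm

D(5) = 183 μm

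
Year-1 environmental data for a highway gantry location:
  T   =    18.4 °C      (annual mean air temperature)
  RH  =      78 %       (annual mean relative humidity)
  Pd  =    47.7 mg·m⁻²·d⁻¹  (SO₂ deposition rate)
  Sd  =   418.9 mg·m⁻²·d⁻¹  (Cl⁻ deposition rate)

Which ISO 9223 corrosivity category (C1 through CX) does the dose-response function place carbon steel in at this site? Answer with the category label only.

C5

carbon steel: T>10 °C ⇒ hinge -0.054·(18.4−10) = -0.4536
  sulphur-dioxide contribution → 39.93 μm/a
  chloride contribution → 118 μm/a
  total first-year rate 157.9 μm/a
Category bounds: 80…200 μm/a bracket r_corr ⇒ C5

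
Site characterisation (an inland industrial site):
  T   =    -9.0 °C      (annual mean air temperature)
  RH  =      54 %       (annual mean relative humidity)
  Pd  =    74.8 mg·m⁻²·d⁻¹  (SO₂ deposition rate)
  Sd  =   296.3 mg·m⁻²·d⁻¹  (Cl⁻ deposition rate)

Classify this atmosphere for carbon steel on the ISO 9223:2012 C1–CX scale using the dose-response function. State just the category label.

carbon steel: f(T) = +0.150·(T−10) [T≤10 °C] = -2.8500
  Pd branch = 1.77·Pd^0.52·e^(0.02·RH+f) = 2.843 μm/a
  Sd branch = 0.102·Sd^0.62·e^(0.033·RH+0.04·T) = 14.41 μm/a
  r_corr = 2.843 + 14.41 = 17.25 μm/a
17.3 μm/a falls in (1.3, 25] for carbon steel → category C2

C2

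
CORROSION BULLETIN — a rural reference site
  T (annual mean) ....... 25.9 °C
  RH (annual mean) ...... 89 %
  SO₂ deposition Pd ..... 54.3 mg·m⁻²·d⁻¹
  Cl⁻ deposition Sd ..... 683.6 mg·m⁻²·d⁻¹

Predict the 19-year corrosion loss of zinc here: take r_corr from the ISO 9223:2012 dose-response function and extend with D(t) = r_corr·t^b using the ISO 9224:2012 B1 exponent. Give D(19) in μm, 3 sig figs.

D(19) = 162 μm

zinc: temperature factor f = -0.071·(15.9) = -1.1289
  SO₂ term: 0.0129·54.3^0.44·exp(0.046·89-1.1289) = 1.451
  Sd branch = 0.0175·Sd^0.57·e^(0.008·RH+0.085·T) = 13.31 μm/a
  sum: 1.451 + 13.31 → r_corr = 14.76 μm/a
ISO 9224: D(t) = r_corr · t^b with b = 0.813 (zinc, B1)
  D(19) = 14.76 × 19^0.813 = 14.76 × 10.96 = 161.7 μm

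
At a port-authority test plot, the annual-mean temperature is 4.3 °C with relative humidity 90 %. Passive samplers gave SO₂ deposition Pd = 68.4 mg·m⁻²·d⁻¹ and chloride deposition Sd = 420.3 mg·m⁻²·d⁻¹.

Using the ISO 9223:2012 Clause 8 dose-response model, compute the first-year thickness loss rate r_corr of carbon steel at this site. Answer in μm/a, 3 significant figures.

r_corr = 141 μm/a

carbon steel: temperature factor f = +0.150·(-5.7) = -0.8550
  Pd branch = 1.77·Pd^0.52·e^(0.02·RH+f) = 40.98 μm/a
  Sd branch = 0.102·Sd^0.62·e^(0.033·RH+0.04·T) = 99.94 μm/a
  sum: 40.98 + 99.94 → r_corr = 140.9 μm/a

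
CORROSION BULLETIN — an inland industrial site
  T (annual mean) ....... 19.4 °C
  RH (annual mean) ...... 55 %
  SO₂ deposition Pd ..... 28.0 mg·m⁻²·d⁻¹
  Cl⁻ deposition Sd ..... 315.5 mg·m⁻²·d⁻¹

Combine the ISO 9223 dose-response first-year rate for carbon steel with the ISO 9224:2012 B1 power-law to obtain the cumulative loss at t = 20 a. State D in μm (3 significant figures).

D(20) = 318 μm

carbon steel: f(T) = -0.054·(T−10) [T>10 °C] = -0.5076
  sulphur-dioxide contribution → 18.1 μm/a
  chloride contribution → 48.22 μm/a
  ⇒ r_corr(carbon steel) = 66.32 μm/a
ISO 9224: D(t) = r_corr · t^b with b = 0.523 (carbon steel, B1)
  D(20) = 66.32 × 20^0.523 = 66.32 × 4.791 = 317.8 μm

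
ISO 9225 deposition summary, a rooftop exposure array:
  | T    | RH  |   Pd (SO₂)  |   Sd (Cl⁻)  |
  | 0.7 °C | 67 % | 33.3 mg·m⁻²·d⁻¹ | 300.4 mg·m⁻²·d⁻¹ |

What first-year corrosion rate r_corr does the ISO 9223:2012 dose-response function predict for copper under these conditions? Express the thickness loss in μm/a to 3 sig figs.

r_corr = 0.765 μm/a

copper: f(T) = +0.126·(T−10) [T≤10 °C] = -1.1718
  sulphur-dioxide contribution → 0.2128 μm/a
  chloride contribution → 0.5522 μm/a
  ⇒ r_corr(copper) = 0.765 μm/a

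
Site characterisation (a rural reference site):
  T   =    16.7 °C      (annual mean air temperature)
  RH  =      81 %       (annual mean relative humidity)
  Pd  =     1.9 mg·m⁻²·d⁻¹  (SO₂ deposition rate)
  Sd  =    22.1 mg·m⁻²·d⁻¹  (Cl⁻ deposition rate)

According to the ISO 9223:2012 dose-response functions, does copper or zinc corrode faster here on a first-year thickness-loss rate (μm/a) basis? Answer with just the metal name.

copper

copper: temperature factor f = -0.080·(6.7) = -0.5360
  Pd branch = 0.0053·Pd^0.26·e^(0.059·RH+f) = 0.436 μm/a
  Cl⁻ term: 0.01025·22.1^0.27·exp(0.036·81+0.049·16.7) = 0.9897
  r_corr = 0.436 + 0.9897 = 1.426 μm/a
zinc: T>10 °C ⇒ hinge -0.071·(16.7−10) = -0.4757
  SO₂ term: 0.0129·1.9^0.44·exp(0.046·81-0.4757) = 0.4414
  Cl⁻ term: 0.0175·22.1^0.57·exp(0.008·81+0.085·16.7) = 0.8077
  r_corr = 0.4414 + 0.8077 = 1.249 μm/a
Ordering by μm/a: copper (1.43) > zinc (1.25)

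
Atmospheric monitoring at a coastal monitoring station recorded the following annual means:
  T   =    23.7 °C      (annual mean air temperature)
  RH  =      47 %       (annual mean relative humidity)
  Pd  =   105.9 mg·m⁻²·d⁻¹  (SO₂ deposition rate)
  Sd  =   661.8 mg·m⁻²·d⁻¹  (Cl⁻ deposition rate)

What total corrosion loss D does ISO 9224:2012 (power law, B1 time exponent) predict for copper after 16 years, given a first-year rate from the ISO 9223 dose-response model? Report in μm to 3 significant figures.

D(16) = 7.13 μm

copper: T>10 °C ⇒ hinge -0.080·(23.7−10) = -1.0960
  SO₂ term: 0.0053·105.9^0.26·exp(0.059·47-1.0960) = 0.09529
  Sd branch = 0.01025·Sd^0.27·e^(0.036·RH+0.049·T) = 1.027 μm/a
  sum: 0.09529 + 1.027 → r_corr = 1.122 μm/a
Long-term exponent b (ISO 9224 Table 2, B1) = 0.667
  D(16) = 1.122 × 16^0.667 = 1.122 × 6.355 = 7.132 μm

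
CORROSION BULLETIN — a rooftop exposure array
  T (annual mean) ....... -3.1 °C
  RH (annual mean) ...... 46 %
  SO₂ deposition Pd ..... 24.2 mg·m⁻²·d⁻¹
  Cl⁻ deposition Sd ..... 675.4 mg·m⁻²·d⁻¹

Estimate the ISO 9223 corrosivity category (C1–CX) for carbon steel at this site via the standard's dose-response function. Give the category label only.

carbon steel: f(T) = +0.150·(T−10) [T≤10 °C] = -1.9650
  Pd branch = 1.77·Pd^0.52·e^(0.02·RH+f) = 3.264 μm/a
  Cl⁻ term: 0.102·675.4^0.62·exp(0.033·46+0.04·-3.1) = 23.35
  sum: 3.264 + 23.35 → r_corr = 26.62 μm/a
26.6 μm/a falls in (25, 50] for carbon steel → category C3

C3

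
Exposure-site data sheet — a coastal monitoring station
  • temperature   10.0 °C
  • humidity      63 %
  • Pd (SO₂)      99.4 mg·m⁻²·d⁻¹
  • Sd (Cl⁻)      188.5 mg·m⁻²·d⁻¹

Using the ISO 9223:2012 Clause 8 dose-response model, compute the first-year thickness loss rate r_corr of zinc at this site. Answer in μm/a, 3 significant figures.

r_corr = 3.11 μm/a

zinc: temperature factor f = +0.038·(0.0) = +0.0000
  sulphur-dioxide contribution → 1.77 μm/a
  chloride contribution → 1.343 μm/a
  total first-year rate 3.113 μm/a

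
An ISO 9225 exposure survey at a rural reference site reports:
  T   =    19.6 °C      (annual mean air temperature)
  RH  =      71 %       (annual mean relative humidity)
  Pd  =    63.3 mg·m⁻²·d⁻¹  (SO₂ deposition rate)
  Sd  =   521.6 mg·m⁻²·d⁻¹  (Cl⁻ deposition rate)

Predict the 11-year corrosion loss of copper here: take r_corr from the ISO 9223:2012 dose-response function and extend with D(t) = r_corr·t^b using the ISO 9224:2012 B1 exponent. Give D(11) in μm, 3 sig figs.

D(11) = 11.6 μm

copper: f(T) = -0.080·(T−10) [T>10 °C] = -0.7680
  Pd branch = 0.0053·Pd^0.26·e^(0.059·RH+f) = 0.4768 μm/a
  Sd branch = 0.01025·Sd^0.27·e^(0.036·RH+0.049·T) = 1.869 μm/a
  r_corr = 0.4768 + 1.869 = 2.346 μm/a
Long-term exponent b (ISO 9224 Table 2, B1) = 0.667
  D(11) = 2.346 × 11^0.667 = 2.346 × 4.95 = 11.61 μm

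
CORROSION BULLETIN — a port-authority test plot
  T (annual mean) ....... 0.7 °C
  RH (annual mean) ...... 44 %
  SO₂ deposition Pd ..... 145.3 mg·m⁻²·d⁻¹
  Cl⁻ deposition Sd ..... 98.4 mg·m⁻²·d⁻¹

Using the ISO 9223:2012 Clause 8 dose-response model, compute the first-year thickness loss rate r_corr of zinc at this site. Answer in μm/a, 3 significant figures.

r_corr = 0.974 μm/a

zinc: temperature factor f = +0.038·(-9.3) = -0.3534
  SO₂ term: 0.0129·145.3^0.44·exp(0.046·44-0.3534) = 0.6131
  Cl⁻ term: 0.0175·98.4^0.57·exp(0.008·44+0.085·0.7) = 0.3612
  sum: 0.6131 + 0.3612 → r_corr = 0.9743 μm/a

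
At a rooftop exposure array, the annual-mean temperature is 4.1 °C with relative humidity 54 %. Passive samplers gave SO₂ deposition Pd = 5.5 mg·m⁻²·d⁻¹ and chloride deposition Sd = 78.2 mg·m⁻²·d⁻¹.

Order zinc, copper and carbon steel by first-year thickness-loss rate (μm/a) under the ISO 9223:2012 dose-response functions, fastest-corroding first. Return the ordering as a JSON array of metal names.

zinc: temperature factor f = +0.038·(-5.9) = -0.2242
  sulphur-dioxide contribution → 0.2617 μm/a
  chloride contribution → 0.4583 μm/a
  ⇒ r_corr(zinc) = 0.72 μm/a
copper: temperature factor f = +0.126·(-5.9) = -0.7434
  sulphur-dioxide contribution → 0.09497 μm/a
  chloride contribution → 0.2841 μm/a
  ⇒ r_corr(copper) = 0.379 μm/a
carbon steel: temperature factor f = +0.150·(-5.9) = -0.8850
  sulphur-dioxide contribution → 5.22 μm/a
  chloride contribution → 10.65 μm/a
  total first-year rate 15.87 μm/a
Ordering by μm/a: carbon steel (15.9) > zinc (0.72) > copper (0.379)

["carbon steel", "zinc", "copper"]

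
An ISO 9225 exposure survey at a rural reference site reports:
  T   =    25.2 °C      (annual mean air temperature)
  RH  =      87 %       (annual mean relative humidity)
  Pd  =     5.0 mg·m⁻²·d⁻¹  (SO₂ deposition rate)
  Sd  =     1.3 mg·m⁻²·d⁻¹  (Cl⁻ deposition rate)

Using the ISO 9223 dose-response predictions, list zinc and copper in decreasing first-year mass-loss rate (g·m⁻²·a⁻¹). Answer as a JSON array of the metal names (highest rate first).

zinc: T>10 °C ⇒ hinge -0.071·(25.2−10) = -1.0792
  sulphur-dioxide contribution → 0.487 μm/a
  chloride contribution → 0.3471 μm/a
  total first-year rate 0.8341 μm/a
  mass loss = 0.8341 μm/a × 7.14 g/cm³ = 5.956 g·m⁻²·a⁻¹
copper: T>10 °C ⇒ hinge -0.080·(25.2−10) = -1.2160
  sulphur-dioxide contribution → 0.4047 μm/a
  chloride contribution → 0.8669 μm/a
  total first-year rate 1.272 μm/a
  mass loss = 1.272 μm/a × 8.96 g/cm³ = 11.39 g·m⁻²·a⁻¹
Ordering by g·m⁻²·a⁻¹: copper (11.4) > zinc (5.96)

["copper", "zinc"]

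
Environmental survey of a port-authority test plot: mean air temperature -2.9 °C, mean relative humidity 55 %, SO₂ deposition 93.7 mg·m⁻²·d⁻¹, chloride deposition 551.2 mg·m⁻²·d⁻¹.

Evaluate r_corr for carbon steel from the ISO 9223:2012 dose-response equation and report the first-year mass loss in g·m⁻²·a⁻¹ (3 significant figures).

carbon steel: f(T) = +0.150·(T−10) [T≤10 °C] = -1.9350
  SO₂ term: 1.77·93.7^0.52·exp(0.02·55-1.9350) = 8.14
  Sd branch = 0.102·Sd^0.62·e^(0.033·RH+0.04·T) = 27.93 μm/a
  sum: 8.14 + 27.93 → r_corr = 36.07 μm/a
Convert to mass loss: 36.07 μm/a × 7.85 g/cm³ = 283.2 g·m⁻²·a⁻¹

r_corr = 283 g·m⁻²·a⁻¹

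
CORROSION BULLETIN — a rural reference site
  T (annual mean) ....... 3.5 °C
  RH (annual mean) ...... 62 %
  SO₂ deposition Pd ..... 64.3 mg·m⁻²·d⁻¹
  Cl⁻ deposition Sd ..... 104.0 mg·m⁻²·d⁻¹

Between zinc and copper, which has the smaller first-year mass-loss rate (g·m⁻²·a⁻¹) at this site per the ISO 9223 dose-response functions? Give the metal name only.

zinc: temperature factor f = +0.038·(-6.5) = -0.2470
  Pd branch = 0.0129·Pd^0.44·e^(0.046·RH+f) = 1.09 μm/a
  Sd branch = 0.0175·Sd^0.57·e^(0.008·RH+0.085·T) = 0.5462 μm/a
  r_corr = 1.09 + 0.5462 = 1.636 μm/a
  mass loss = 1.636 μm/a × 7.14 g/cm³ = 11.68 g·m⁻²·a⁻¹
copper: f(T) = +0.126·(T−10) [T≤10 °C] = -0.8190
  Pd branch = 0.0053·Pd^0.26·e^(0.059·RH+f) = 0.2675 μm/a
  Cl⁻ term: 0.01025·104.0^0.27·exp(0.036·62+0.049·3.5) = 0.3973
  r_corr = 0.2675 + 0.3973 = 0.6649 μm/a
  mass loss = 0.6649 μm/a × 8.96 g/cm³ = 5.957 g·m⁻²·a⁻¹
Ordering by g·m⁻²·a⁻¹: zinc (11.7) > copper (5.96)

copper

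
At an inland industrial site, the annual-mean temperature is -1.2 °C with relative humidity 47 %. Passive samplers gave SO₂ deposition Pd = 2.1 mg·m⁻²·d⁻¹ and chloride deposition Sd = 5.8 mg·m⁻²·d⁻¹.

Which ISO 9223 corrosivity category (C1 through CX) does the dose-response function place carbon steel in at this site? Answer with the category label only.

C2

carbon steel: T≤10 °C ⇒ hinge +0.150·(-1.2−10) = -1.6800
  Pd branch = 1.77·Pd^0.52·e^(0.02·RH+f) = 1.242 μm/a
  Sd branch = 0.102·Sd^0.62·e^(0.033·RH+0.04·T) = 1.364 μm/a
  r_corr = 1.242 + 1.364 = 2.606 μm/a
ISO 9223 Table 2 (carbon steel): 1.3 < 2.61 ≤ 25 μm/a ⇒ C2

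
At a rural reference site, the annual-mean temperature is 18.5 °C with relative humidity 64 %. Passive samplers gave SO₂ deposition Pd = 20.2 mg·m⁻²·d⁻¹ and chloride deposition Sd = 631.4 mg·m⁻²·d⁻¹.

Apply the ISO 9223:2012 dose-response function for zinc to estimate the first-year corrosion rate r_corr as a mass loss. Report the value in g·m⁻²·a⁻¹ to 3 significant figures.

r_corr = 43.2 g·m⁻²·a⁻¹

zinc: f(T) = -0.071·(T−10) [T>10 °C] = -0.6035
  SO₂ term: 0.0129·20.2^0.44·exp(0.046·64-0.6035) = 0.5028
  Cl⁻ term: 0.0175·631.4^0.57·exp(0.008·64+0.085·18.5) = 5.553
  r_corr = 0.5028 + 5.553 = 6.055 μm/a
Convert to mass loss: 6.055 μm/a × 7.14 g/cm³ = 43.24 g·m⁻²·a⁻¹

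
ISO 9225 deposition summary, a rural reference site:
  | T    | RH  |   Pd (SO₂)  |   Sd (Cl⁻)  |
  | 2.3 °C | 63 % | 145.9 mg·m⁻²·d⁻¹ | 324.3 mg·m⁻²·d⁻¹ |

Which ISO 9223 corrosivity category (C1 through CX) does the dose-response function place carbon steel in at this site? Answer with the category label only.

carbon steel: temperature factor f = +0.150·(-7.7) = -1.1550
  sulphur-dioxide contribution → 26.24 μm/a
  chloride contribution → 32.23 μm/a
  ⇒ r_corr(carbon steel) = 58.46 μm/a
Category bounds: 50…80 μm/a bracket r_corr ⇒ C4

C4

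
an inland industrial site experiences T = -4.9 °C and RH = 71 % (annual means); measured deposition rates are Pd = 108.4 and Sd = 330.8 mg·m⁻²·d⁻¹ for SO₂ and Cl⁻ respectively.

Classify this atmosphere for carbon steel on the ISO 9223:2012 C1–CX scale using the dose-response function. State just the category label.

C3

carbon steel: temperature factor f = +0.150·(-14.9) = -2.2350
  SO₂ term: 1.77·108.4^0.52·exp(0.02·71-2.2350) = 8.959
  Sd branch = 0.102·Sd^0.62·e^(0.033·RH+0.04·T) = 31.85 μm/a
  r_corr = 8.959 + 31.85 = 40.81 μm/a
40.8 μm/a falls in (25, 50] for carbon steel → category C3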